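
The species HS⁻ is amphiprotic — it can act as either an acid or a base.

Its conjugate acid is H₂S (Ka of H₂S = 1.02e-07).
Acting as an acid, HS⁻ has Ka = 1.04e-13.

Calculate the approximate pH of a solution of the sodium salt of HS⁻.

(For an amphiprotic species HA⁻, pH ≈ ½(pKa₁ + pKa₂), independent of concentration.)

pKa₁ = -log(1.02e-07) = 6.99; pKa₂ = -log(1.04e-13) = 12.98. For an amphiprotic species, pH ≈ ½(pKa₁ + pKa₂) = ½(6.99 + 12.98) = 9.99.

pH = 9.99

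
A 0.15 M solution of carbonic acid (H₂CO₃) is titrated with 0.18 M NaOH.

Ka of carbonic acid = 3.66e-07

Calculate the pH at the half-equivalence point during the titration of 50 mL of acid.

At half-equivalence [HA] = [A⁻], so Henderson-Hasselbalch gives pH = pKa = -log(3.66e-07) = 6.44.

pH = pKa = 6.44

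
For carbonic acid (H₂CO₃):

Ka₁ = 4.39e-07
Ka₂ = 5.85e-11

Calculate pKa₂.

pKa₂ = -log(Ka₂) = -log(5.85e-11) = 10.23.

pK_{a2} = 10.23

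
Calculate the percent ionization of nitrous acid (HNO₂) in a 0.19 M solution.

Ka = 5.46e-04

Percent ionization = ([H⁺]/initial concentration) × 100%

Using Ka equilibrium: x² + Ka×x - Ka×C = 0. Solving: [H⁺] = 9.9159e-03. Percent = (9.9159e-03/0.19) × 100

Percent ionization = 5.22%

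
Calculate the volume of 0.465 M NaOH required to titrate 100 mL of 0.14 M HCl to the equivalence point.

At equivalence: moles acid = moles base. moles HCl = 0.14 × 100/1000 = 0.014 mol. V_base = moles / 0.465 × 1000 = 30.1 mL.

V_{base} = 30.1 mL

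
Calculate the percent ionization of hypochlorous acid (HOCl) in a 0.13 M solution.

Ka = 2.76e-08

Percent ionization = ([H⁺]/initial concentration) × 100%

Using Ka equilibrium: x² + Ka×x - Ka×C = 0. Solving: [H⁺] = 5.9886e-05. Percent = (5.9886e-05/0.13) × 100

Percent ionization = 0.0461%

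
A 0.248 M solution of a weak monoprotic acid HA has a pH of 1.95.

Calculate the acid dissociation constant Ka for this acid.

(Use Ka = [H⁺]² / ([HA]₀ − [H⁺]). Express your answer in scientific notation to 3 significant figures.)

[H⁺] = 10^(−pH) = 10^(−1.95) = 1.122e-02 M. For HA ⇌ H⁺ + A⁻, Ka = [H⁺][A⁻]/[HA] = [H⁺]² / ([HA]₀ − [H⁺]) = (1.122e-02)² / (0.248 − 1.122e-02) = 5.32e-04.

K_a = 5.32e-04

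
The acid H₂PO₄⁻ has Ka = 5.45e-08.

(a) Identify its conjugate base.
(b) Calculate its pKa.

(a) The conjugate base is formed by removing one H⁺ from H₂PO₄⁻, giving HPO₄²⁻. (b) pKa = -log(Ka) = -log(5.45e-08) = 7.26.

Conjugate base: HPO₄²⁻; pK_a = 7.26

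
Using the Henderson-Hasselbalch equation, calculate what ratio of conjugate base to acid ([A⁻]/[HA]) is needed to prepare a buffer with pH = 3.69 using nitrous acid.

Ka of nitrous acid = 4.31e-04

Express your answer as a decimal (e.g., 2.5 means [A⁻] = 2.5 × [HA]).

pKa = -log(4.31e-04) = 3.3655. pH = pKa + log([A⁻]/[HA]), so log([A⁻]/[HA]) = pH − pKa = 3.69 − 3.3655 = 0.3245. [A⁻]/[HA] = 10^(0.3245) = 2.11

[A⁻]/[HA] = 2.11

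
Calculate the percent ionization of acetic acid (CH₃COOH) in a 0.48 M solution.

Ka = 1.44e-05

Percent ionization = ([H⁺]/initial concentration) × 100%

Using Ka equilibrium: x² + Ka×x - Ka×C = 0. Solving: [H⁺] = 2.6219e-03. Percent = (2.6219e-03/0.48) × 100

Percent ionization = 0.546%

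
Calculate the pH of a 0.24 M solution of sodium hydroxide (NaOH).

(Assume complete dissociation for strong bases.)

[OH⁻] = 0.24 M for strong base. pOH = -log[OH⁻] = 0.62, pH = 14 - pOH

pH = 13.38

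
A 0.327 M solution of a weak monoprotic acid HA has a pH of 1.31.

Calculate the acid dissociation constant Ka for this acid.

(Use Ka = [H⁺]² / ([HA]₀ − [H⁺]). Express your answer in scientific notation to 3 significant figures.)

[H⁺] = 10^(−pH) = 10^(−1.31) = 4.898e-02 M. For HA ⇌ H⁺ + A⁻, Ka = [H⁺][A⁻]/[HA] = [H⁺]² / ([HA]₀ − [H⁺]) = (4.898e-02)² / (0.327 − 4.898e-02) = 8.63e-03.

K_a = 8.63e-03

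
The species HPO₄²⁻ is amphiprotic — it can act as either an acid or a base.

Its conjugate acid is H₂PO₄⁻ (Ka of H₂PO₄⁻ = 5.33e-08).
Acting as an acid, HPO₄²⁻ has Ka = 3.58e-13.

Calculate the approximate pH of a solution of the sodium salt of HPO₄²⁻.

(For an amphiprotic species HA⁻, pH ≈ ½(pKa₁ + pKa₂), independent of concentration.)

pKa₁ = -log(5.33e-08) = 7.27; pKa₂ = -log(3.58e-13) = 12.45. For an amphiprotic species, pH ≈ ½(pKa₁ + pKa₂) = ½(7.27 + 12.45) = 9.86.

pH = 9.86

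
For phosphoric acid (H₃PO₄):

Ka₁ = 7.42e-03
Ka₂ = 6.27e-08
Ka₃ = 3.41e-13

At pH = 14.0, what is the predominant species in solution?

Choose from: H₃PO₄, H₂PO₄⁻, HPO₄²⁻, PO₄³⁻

pKa₁ = 2.13, pKa₂ = 7.20, pKa₃ = 12.47. For a polyprotic acid the predominant species crosses at each pKa: below pKa_n the protonated form dominates, above it the deprotonated form does. At pH = 14.0, the predominant species is PO₄³⁻.

PO₄³⁻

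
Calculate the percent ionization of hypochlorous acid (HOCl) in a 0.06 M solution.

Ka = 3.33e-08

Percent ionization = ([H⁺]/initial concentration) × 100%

Using Ka equilibrium: x² + Ka×x - Ka×C = 0. Solving: [H⁺] = 4.4682e-05. Percent = (4.4682e-05/0.06) × 100

Percent ionization = 0.0745%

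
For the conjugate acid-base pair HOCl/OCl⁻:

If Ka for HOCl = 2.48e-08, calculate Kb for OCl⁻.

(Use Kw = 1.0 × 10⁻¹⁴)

For a conjugate pair Ka × Kb = Kw, so Kb = Kw/Ka = 1.0 × 10⁻¹⁴ / 2.48e-08 = 4.03e-07.

K_b = 4.03e-07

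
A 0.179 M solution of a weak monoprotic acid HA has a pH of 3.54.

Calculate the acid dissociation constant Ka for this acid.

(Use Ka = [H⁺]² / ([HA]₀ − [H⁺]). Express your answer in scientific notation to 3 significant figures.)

[H⁺] = 10^(−pH) = 10^(−3.54) = 2.884e-04 M. For HA ⇌ H⁺ + A⁻, Ka = [H⁺][A⁻]/[HA] = [H⁺]² / ([HA]₀ − [H⁺]) = (2.884e-04)² / (0.179 − 2.884e-04) = 4.65e-07.

K_a = 4.65e-07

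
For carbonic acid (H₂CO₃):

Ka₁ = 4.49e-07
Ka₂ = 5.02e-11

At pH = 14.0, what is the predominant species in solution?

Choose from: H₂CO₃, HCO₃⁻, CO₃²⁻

pKa₁ = 6.35, pKa₂ = 10.30. For a polyprotic acid the predominant species crosses at each pKa: below pKa_n the protonated form dominates, above it the deprotonated form does. At pH = 14.0, the predominant species is CO₃²⁻.

CO₃²⁻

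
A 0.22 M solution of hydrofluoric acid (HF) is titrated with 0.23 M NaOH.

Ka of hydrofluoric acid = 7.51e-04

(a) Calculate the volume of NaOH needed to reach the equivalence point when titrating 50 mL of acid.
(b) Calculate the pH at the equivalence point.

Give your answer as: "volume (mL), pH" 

moles acid = 0.22 × 50/1000 = 0.011 mol; V_base = moles/0.23 × 1000 = 47.8 mL. At equivalence only the conjugate base is present: [A⁻] = 0.011/0.098 = 1.1244e-01 M. Kb = Kw/Ka = 1.33e-11; [OH⁻] = √(Kb × [A⁻]) = 1.2236e-06; pOH = 5.91; pH = 14 - pOH = 8.09.

V = 47.8 mL, pH = 8.09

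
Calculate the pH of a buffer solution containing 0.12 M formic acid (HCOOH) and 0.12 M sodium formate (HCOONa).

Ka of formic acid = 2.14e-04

pKa = -log(2.14e-04) = 3.67. pH = pKa + log([A⁻]/[HA]) = 3.67 + log(0.12/0.12)

pH = 3.67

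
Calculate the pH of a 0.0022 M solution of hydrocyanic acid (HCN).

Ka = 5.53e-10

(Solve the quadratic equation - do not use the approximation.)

x² + Ka×x - Ka×C = 0. Using quadratic formula: [H⁺] = 1.1027e-06

pH = 5.96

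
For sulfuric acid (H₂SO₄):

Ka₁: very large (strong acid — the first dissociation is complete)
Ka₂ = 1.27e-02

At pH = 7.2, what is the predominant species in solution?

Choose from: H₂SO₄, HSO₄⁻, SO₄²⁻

The first dissociation is complete, so H₂SO₄ itself is never the predominant species in water; pKa₂ = -log(1.27e-02) = 1.90. For a polyprotic acid the predominant species crosses at each pKa: below pKa_n the protonated form dominates, above it the deprotonated form does. At pH = 7.2, the predominant species is SO₄²⁻.

SO₄²⁻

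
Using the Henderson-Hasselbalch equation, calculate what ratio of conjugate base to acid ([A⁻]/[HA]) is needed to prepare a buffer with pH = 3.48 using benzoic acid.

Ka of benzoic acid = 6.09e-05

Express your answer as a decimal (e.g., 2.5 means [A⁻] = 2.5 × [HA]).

pKa = -log(6.09e-05) = 4.2154. pH = pKa + log([A⁻]/[HA]), so log([A⁻]/[HA]) = pH − pKa = 3.48 − 4.2154 = -0.7354. [A⁻]/[HA] = 10^(-0.7354) = 0.184

[A⁻]/[HA] = 0.184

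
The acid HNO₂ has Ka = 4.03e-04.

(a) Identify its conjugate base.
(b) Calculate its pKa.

(a) The conjugate base is formed by removing one H⁺ from HNO₂, giving NO₂⁻. (b) pKa = -log(Ka) = -log(4.03e-04) = 3.39.

Conjugate base: NO₂⁻; pK_a = 3.39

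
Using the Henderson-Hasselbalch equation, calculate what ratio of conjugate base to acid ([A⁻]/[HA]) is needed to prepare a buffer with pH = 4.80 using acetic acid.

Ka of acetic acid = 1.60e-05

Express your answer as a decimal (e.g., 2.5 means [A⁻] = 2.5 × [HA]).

pKa = -log(1.60e-05) = 4.7959. pH = pKa + log([A⁻]/[HA]), so log([A⁻]/[HA]) = pH − pKa = 4.80 − 4.7959 = 0.0041. [A⁻]/[HA] = 10^(0.0041) = 1.01

[A⁻]/[HA] = 1.01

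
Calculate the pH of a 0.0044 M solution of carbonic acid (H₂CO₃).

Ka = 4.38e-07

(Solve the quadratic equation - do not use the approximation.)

x² + Ka×x - Ka×C = 0. Using quadratic formula: [H⁺] = 4.3681e-05

pH = 4.36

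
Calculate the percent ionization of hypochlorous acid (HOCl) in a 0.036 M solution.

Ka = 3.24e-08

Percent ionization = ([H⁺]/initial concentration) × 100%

Using Ka equilibrium: x² + Ka×x - Ka×C = 0. Solving: [H⁺] = 3.4136e-05. Percent = (3.4136e-05/0.036) × 100

Percent ionization = 0.0948%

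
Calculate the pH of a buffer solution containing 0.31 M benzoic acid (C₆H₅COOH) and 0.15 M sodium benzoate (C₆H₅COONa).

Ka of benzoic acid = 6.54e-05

pKa = -log(6.54e-05) = 4.18. pH = pKa + log([A⁻]/[HA]) = 4.18 + log(0.15/0.31)

pH = 3.87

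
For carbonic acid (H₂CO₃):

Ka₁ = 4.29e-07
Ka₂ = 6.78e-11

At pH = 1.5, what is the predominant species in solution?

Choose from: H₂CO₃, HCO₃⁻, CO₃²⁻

pKa₁ = 6.37, pKa₂ = 10.17. For a polyprotic acid the predominant species crosses at each pKa: below pKa_n the protonated form dominates, above it the deprotonated form does. At pH = 1.5, the predominant species is H₂CO₃.

H₂CO₃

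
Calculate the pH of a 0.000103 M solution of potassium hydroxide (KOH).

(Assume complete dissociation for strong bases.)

[OH⁻] = 0.000103 M for strong base. pOH = -log[OH⁻] = 3.99, pH = 14 - pOH

pH = 10.01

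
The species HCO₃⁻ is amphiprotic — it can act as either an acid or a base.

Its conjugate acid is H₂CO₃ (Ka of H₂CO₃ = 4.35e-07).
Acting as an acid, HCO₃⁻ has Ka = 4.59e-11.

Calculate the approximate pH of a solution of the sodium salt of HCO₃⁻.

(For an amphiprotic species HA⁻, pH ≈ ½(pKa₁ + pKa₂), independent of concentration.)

pKa₁ = -log(4.35e-07) = 6.36; pKa₂ = -log(4.59e-11) = 10.34. For an amphiprotic species, pH ≈ ½(pKa₁ + pKa₂) = ½(6.36 + 10.34) = 8.35.

pH = 8.35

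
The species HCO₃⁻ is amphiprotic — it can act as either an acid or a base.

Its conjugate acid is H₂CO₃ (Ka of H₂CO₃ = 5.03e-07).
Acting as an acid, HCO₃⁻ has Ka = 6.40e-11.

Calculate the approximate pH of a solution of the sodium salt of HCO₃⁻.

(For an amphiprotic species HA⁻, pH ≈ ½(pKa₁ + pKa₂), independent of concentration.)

pKa₁ = -log(5.03e-07) = 6.30; pKa₂ = -log(6.40e-11) = 10.19. For an amphiprotic species, pH ≈ ½(pKa₁ + pKa₂) = ½(6.30 + 10.19) = 8.25.

pH = 8.25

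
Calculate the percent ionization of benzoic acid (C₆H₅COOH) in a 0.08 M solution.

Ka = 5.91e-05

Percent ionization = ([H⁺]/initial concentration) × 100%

Using Ka equilibrium: x² + Ka×x - Ka×C = 0. Solving: [H⁺] = 2.1450e-03. Percent = (2.1450e-03/0.08) × 100

Percent ionization = 2.68%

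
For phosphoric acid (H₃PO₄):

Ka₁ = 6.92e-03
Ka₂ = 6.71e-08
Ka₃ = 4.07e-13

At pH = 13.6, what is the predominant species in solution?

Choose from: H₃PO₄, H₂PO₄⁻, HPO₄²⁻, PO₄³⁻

pKa₁ = 2.16, pKa₂ = 7.17, pKa₃ = 12.39. For a polyprotic acid the predominant species crosses at each pKa: below pKa_n the protonated form dominates, above it the deprotonated form does. At pH = 13.6, the predominant species is PO₄³⁻.

PO₄³⁻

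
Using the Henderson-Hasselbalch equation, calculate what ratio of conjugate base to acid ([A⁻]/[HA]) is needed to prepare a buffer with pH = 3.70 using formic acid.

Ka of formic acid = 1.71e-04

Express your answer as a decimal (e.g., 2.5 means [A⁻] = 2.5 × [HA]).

pKa = -log(1.71e-04) = 3.7670. pH = pKa + log([A⁻]/[HA]), so log([A⁻]/[HA]) = pH − pKa = 3.70 − 3.7670 = -0.0670. [A⁻]/[HA] = 10^(-0.0670) = 0.857

[A⁻]/[HA] = 0.857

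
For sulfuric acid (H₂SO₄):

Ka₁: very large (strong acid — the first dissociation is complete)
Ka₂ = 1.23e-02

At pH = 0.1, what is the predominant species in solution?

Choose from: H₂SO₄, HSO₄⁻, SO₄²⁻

The first dissociation is complete, so H₂SO₄ itself is never the predominant species in water; pKa₂ = -log(1.23e-02) = 1.91. For a polyprotic acid the predominant species crosses at each pKa: below pKa_n the protonated form dominates, above it the deprotonated form does. At pH = 0.1, the predominant species is HSO₄⁻.

HSO₄⁻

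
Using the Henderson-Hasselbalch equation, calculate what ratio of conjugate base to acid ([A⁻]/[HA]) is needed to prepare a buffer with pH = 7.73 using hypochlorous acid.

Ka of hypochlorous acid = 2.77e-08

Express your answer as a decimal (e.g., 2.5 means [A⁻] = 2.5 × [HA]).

pKa = -log(2.77e-08) = 7.5575. pH = pKa + log([A⁻]/[HA]), so log([A⁻]/[HA]) = pH − pKa = 7.73 − 7.5575 = 0.1725. [A⁻]/[HA] = 10^(0.1725) = 1.49

[A⁻]/[HA] = 1.49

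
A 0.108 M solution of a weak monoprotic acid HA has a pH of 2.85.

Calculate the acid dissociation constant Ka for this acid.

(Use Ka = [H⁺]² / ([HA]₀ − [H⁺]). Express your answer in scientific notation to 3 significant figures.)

[H⁺] = 10^(−pH) = 10^(−2.85) = 1.413e-03 M. For HA ⇌ H⁺ + A⁻, Ka = [H⁺][A⁻]/[HA] = [H⁺]² / ([HA]₀ − [H⁺]) = (1.413e-03)² / (0.108 − 1.413e-03) = 1.87e-05.

K_a = 1.87e-05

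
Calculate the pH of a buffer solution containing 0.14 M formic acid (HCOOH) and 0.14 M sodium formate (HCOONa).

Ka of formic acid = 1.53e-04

pKa = -log(1.53e-04) = 3.82. pH = pKa + log([A⁻]/[HA]) = 3.82 + log(0.14/0.14)

pH = 3.82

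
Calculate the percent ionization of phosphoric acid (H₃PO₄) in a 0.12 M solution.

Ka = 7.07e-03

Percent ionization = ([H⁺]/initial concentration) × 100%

Using Ka equilibrium: x² + Ka×x - Ka×C = 0. Solving: [H⁺] = 2.5806e-02. Percent = (2.5806e-02/0.12) × 100

Percent ionization = 21.5%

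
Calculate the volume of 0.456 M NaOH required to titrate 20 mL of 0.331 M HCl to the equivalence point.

At equivalence: moles acid = moles base. moles HCl = 0.331 × 20/1000 = 0.00662 mol. V_base = moles / 0.456 × 1000 = 14.5 mL.

V_{base} = 14.5 mL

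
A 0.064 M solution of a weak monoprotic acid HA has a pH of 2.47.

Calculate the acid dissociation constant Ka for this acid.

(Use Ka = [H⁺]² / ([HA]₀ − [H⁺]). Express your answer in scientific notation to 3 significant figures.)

[H⁺] = 10^(−pH) = 10^(−2.47) = 3.388e-03 M. For HA ⇌ H⁺ + A⁻, Ka = [H⁺][A⁻]/[HA] = [H⁺]² / ([HA]₀ − [H⁺]) = (3.388e-03)² / (0.064 − 3.388e-03) = 1.89e-04.

K_a = 1.89e-04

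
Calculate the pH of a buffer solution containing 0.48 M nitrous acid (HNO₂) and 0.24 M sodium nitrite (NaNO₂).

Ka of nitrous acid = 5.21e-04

pKa = -log(5.21e-04) = 3.28. pH = pKa + log([A⁻]/[HA]) = 3.28 + log(0.24/0.48)

pH = 2.98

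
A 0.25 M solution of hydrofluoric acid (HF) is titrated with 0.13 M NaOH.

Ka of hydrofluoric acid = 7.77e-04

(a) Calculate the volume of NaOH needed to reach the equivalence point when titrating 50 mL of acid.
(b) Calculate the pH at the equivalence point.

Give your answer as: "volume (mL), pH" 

moles acid = 0.25 × 50/1000 = 0.0125 mol; V_base = moles/0.13 × 1000 = 96.2 mL. At equivalence only the conjugate base is present: [A⁻] = 0.0125/0.146 = 8.5526e-02 M. Kb = Kw/Ka = 1.29e-11; [OH⁻] = √(Kb × [A⁻]) = 1.0492e-06; pOH = 5.98; pH = 14 - pOH = 8.02.

V = 96.2 mL, pH = 8.02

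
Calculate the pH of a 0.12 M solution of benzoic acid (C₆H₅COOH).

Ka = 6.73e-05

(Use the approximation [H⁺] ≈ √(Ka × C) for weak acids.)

[H⁺] = √(Ka × C) = √(6.73e-05 × 0.12) = 2.8418e-03. pH = -log(2.8418e-03)

pH = 2.55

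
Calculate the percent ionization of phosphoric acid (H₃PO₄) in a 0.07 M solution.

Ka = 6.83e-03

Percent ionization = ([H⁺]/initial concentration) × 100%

Using Ka equilibrium: x² + Ka×x - Ka×C = 0. Solving: [H⁺] = 1.8716e-02. Percent = (1.8716e-02/0.07) × 100

Percent ionization = 26.7%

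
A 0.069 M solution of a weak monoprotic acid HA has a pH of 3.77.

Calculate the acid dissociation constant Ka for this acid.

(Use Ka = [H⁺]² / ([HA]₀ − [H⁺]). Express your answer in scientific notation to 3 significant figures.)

[H⁺] = 10^(−pH) = 10^(−3.77) = 1.698e-04 M. For HA ⇌ H⁺ + A⁻, Ka = [H⁺][A⁻]/[HA] = [H⁺]² / ([HA]₀ − [H⁺]) = (1.698e-04)² / (0.069 − 1.698e-04) = 4.19e-07.

K_a = 4.19e-07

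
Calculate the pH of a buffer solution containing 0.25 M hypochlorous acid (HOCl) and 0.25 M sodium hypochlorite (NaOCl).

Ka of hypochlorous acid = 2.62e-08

pKa = -log(2.62e-08) = 7.58. pH = pKa + log([A⁻]/[HA]) = 7.58 + log(0.25/0.25)

pH = 7.58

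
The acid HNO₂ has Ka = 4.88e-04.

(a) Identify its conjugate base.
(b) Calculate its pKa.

(a) The conjugate base is formed by removing one H⁺ from HNO₂, giving NO₂⁻. (b) pKa = -log(Ka) = -log(4.88e-04) = 3.31.

Conjugate base: NO₂⁻; pK_a = 3.31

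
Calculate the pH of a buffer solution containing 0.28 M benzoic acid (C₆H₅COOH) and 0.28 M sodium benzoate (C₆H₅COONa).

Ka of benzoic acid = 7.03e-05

pKa = -log(7.03e-05) = 4.15. pH = pKa + log([A⁻]/[HA]) = 4.15 + log(0.28/0.28)

pH = 4.15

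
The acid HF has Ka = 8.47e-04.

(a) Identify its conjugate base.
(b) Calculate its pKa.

(a) The conjugate base is formed by removing one H⁺ from HF, giving F⁻. (b) pKa = -log(Ka) = -log(8.47e-04) = 3.07.

Conjugate base: F⁻; pK_a = 3.07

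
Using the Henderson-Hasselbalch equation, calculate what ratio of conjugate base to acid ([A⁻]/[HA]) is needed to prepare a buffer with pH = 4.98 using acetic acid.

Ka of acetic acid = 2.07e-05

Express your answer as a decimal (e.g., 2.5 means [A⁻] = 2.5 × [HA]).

pKa = -log(2.07e-05) = 4.6840. pH = pKa + log([A⁻]/[HA]), so log([A⁻]/[HA]) = pH − pKa = 4.98 − 4.6840 = 0.2960. [A⁻]/[HA] = 10^(0.2960) = 1.98

[A⁻]/[HA] = 1.98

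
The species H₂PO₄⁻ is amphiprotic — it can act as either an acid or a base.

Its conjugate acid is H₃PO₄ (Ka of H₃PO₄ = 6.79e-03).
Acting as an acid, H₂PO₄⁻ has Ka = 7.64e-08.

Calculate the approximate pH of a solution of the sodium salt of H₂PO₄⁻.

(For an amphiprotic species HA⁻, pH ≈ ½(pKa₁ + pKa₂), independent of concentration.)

pKa₁ = -log(6.79e-03) = 2.17; pKa₂ = -log(7.64e-08) = 7.12. For an amphiprotic species, pH ≈ ½(pKa₁ + pKa₂) = ½(2.17 + 7.12) = 4.64.

pH = 4.64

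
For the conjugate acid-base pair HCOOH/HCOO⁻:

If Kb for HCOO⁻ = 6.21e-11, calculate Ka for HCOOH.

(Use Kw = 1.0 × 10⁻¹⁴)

For a conjugate pair Ka × Kb = Kw, so Ka = Kw/Kb = 1.0 × 10⁻¹⁴ / 6.21e-11 = 1.61e-04.

K_a = 1.61e-04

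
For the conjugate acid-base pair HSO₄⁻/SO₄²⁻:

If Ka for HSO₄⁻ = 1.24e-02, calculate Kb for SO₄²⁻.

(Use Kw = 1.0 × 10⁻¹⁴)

For a conjugate pair Ka × Kb = Kw, so Kb = Kw/Ka = 1.0 × 10⁻¹⁴ / 1.24e-02 = 8.06e-13.

K_b = 8.06e-13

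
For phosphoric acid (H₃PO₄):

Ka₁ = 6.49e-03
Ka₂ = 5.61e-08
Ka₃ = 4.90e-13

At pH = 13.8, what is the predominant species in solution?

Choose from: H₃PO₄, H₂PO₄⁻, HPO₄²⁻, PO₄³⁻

pKa₁ = 2.19, pKa₂ = 7.25, pKa₃ = 12.31. For a polyprotic acid the predominant species crosses at each pKa: below pKa_n the protonated form dominates, above it the deprotonated form does. At pH = 13.8, the predominant species is PO₄³⁻.

PO₄³⁻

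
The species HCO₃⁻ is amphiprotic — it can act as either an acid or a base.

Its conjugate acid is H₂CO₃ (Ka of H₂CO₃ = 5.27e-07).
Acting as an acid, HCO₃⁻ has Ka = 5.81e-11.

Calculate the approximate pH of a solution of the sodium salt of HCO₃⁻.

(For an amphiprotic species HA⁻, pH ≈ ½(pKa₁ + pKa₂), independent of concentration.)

pKa₁ = -log(5.27e-07) = 6.28; pKa₂ = -log(5.81e-11) = 10.24. For an amphiprotic species, pH ≈ ½(pKa₁ + pKa₂) = ½(6.28 + 10.24) = 8.26.

pH = 8.26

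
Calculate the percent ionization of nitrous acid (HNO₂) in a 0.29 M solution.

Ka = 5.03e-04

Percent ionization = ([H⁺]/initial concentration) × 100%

Using Ka equilibrium: x² + Ka×x - Ka×C = 0. Solving: [H⁺] = 1.1829e-02. Percent = (1.1829e-02/0.29) × 100

Percent ionization = 4.08%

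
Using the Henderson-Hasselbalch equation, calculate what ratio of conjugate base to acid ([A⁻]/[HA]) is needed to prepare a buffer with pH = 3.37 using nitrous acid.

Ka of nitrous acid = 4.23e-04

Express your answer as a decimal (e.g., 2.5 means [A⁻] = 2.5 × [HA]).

pKa = -log(4.23e-04) = 3.3737. pH = pKa + log([A⁻]/[HA]), so log([A⁻]/[HA]) = pH − pKa = 3.37 − 3.3737 = -0.0037. [A⁻]/[HA] = 10^(-0.0037) = 0.992

[A⁻]/[HA] = 0.992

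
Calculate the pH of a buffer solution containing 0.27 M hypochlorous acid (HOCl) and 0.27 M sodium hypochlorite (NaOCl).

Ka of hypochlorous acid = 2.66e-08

pKa = -log(2.66e-08) = 7.58. pH = pKa + log([A⁻]/[HA]) = 7.58 + log(0.27/0.27)

pH = 7.58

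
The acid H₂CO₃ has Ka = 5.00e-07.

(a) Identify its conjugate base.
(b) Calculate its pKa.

(a) The conjugate base is formed by removing one H⁺ from H₂CO₃, giving HCO₃⁻. (b) pKa = -log(Ka) = -log(5.00e-07) = 6.30.

Conjugate base: HCO₃⁻; pK_a = 6.30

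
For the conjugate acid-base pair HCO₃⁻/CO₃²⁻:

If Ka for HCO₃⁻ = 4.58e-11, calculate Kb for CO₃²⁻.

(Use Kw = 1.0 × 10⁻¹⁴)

For a conjugate pair Ka × Kb = Kw, so Kb = Kw/Ka = 1.0 × 10⁻¹⁴ / 4.58e-11 = 2.18e-04.

K_b = 2.18e-04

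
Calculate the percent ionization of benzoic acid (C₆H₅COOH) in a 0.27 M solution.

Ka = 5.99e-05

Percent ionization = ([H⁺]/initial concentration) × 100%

Using Ka equilibrium: x² + Ka×x - Ka×C = 0. Solving: [H⁺] = 3.9917e-03. Percent = (3.9917e-03/0.27) × 100

Percent ionization = 1.48%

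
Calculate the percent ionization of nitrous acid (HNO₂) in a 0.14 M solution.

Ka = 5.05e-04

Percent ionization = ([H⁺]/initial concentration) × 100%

Using Ka equilibrium: x² + Ka×x - Ka×C = 0. Solving: [H⁺] = 8.1596e-03. Percent = (8.1596e-03/0.14) × 100

Percent ionization = 5.83%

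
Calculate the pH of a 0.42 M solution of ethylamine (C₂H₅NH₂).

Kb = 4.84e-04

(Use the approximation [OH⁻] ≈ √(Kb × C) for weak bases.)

[OH⁻] = √(Kb × C) = √(4.84e-04 × 0.42) = 1.4258e-02. pOH = 1.85, pH = 14 - pOH

pH = 12.15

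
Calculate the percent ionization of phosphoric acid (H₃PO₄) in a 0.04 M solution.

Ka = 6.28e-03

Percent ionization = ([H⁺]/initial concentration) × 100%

Using Ka equilibrium: x² + Ka×x - Ka×C = 0. Solving: [H⁺] = 1.3017e-02. Percent = (1.3017e-02/0.04) × 100

Percent ionization = 32.5%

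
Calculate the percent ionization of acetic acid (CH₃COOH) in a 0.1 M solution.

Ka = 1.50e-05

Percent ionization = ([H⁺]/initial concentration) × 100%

Using Ka equilibrium: x² + Ka×x - Ka×C = 0. Solving: [H⁺] = 1.2173e-03. Percent = (1.2173e-03/0.1) × 100

Percent ionization = 1.22%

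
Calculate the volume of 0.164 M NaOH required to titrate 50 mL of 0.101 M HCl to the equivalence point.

At equivalence: moles acid = moles base. moles HCl = 0.101 × 50/1000 = 0.00505 mol. V_base = moles / 0.164 × 1000 = 30.8 mL.

V_{base} = 30.8 mL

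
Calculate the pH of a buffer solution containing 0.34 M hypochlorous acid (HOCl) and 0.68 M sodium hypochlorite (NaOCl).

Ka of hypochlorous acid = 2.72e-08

pKa = -log(2.72e-08) = 7.57. pH = pKa + log([A⁻]/[HA]) = 7.57 + log(0.68/0.34)

pH = 7.87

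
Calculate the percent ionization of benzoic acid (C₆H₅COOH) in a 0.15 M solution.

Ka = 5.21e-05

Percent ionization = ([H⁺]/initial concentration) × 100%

Using Ka equilibrium: x² + Ka×x - Ka×C = 0. Solving: [H⁺] = 2.7696e-03. Percent = (2.7696e-03/0.15) × 100

Percent ionization = 1.85%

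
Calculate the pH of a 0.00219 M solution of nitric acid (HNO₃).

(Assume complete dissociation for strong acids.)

[H⁺] = 0.00219 M for strong acid. pH = -log[H⁺] = -log(0.00219)

pH = 2.66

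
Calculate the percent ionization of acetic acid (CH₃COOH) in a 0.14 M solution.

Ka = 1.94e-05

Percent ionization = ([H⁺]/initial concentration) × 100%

Using Ka equilibrium: x² + Ka×x - Ka×C = 0. Solving: [H⁺] = 1.6384e-03. Percent = (1.6384e-03/0.14) × 100

Percent ionization = 1.17%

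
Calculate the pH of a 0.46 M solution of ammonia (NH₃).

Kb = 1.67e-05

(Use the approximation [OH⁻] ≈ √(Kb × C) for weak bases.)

[OH⁻] = √(Kb × C) = √(1.67e-05 × 0.46) = 2.7716e-03. pOH = 2.56, pH = 14 - pOH

pH = 11.44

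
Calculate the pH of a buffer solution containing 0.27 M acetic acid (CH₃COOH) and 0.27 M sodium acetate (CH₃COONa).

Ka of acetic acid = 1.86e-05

pKa = -log(1.86e-05) = 4.73. pH = pKa + log([A⁻]/[HA]) = 4.73 + log(0.27/0.27)

pH = 4.73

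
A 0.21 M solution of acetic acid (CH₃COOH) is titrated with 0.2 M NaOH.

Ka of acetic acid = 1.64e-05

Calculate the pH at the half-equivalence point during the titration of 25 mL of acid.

At half-equivalence [HA] = [A⁻], so Henderson-Hasselbalch gives pH = pKa = -log(1.64e-05) = 4.79.

pH = pKa = 4.79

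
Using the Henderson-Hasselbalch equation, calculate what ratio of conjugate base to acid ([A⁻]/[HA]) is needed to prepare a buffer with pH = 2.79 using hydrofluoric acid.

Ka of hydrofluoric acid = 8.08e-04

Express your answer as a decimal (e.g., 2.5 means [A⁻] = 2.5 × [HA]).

pKa = -log(8.08e-04) = 3.0926. pH = pKa + log([A⁻]/[HA]), so log([A⁻]/[HA]) = pH − pKa = 2.79 − 3.0926 = -0.3026. [A⁻]/[HA] = 10^(-0.3026) = 0.498

[A⁻]/[HA] = 0.498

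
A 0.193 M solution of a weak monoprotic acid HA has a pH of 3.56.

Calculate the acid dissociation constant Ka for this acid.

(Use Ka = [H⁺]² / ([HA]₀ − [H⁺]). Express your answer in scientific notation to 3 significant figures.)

[H⁺] = 10^(−pH) = 10^(−3.56) = 2.754e-04 M. For HA ⇌ H⁺ + A⁻, Ka = [H⁺][A⁻]/[HA] = [H⁺]² / ([HA]₀ − [H⁺]) = (2.754e-04)² / (0.193 − 2.754e-04) = 3.94e-07.

K_a = 3.94e-07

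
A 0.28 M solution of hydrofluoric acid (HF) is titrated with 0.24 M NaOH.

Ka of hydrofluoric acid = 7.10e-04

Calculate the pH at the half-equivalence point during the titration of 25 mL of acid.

At half-equivalence [HA] = [A⁻], so Henderson-Hasselbalch gives pH = pKa = -log(7.10e-04) = 3.15.

pH = pKa = 3.15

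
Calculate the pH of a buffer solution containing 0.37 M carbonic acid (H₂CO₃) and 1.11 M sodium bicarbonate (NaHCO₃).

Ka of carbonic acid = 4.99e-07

pKa = -log(4.99e-07) = 6.30. pH = pKa + log([A⁻]/[HA]) = 6.30 + log(1.11/0.37)

pH = 6.78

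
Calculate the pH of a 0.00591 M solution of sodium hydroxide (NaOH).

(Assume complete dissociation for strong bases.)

[OH⁻] = 0.00591 M for strong base. pOH = -log[OH⁻] = 2.23, pH = 14 - pOH

pH = 11.77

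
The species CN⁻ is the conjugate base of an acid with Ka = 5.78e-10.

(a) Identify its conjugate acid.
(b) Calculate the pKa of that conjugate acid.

(a) The conjugate acid is formed by adding one H⁺ to CN⁻, giving HCN. (b) pKa = -log(Ka) = -log(5.78e-10) = 9.24.

Conjugate acid: HCN; pK_a = 9.24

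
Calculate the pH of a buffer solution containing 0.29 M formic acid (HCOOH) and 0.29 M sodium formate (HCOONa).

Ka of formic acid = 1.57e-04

pKa = -log(1.57e-04) = 3.80. pH = pKa + log([A⁻]/[HA]) = 3.80 + log(0.29/0.29)

pH = 3.80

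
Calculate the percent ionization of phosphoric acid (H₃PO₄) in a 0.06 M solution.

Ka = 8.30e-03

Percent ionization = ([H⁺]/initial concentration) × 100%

Using Ka equilibrium: x² + Ka×x - Ka×C = 0. Solving: [H⁺] = 1.8549e-02. Percent = (1.8549e-02/0.06) × 100

Percent ionization = 30.9%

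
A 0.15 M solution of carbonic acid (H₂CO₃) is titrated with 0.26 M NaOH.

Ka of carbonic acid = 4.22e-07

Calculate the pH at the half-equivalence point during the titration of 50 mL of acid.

At half-equivalence [HA] = [A⁻], so Henderson-Hasselbalch gives pH = pKa = -log(4.22e-07) = 6.37.

pH = pKa = 6.37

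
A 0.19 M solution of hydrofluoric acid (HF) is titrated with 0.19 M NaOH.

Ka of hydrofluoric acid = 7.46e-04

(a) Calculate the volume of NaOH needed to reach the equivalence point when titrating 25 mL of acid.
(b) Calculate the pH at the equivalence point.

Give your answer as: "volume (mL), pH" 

moles acid = 0.19 × 25/1000 = 0.00475 mol; V_base = moles/0.19 × 1000 = 25.0 mL. At equivalence only the conjugate base is present: [A⁻] = 0.00475/0.050 = 9.5000e-02 M. Kb = Kw/Ka = 1.34e-11; [OH⁻] = √(Kb × [A⁻]) = 1.1285e-06; pOH = 5.95; pH = 14 - pOH = 8.05.

V = 25.0 mL, pH = 8.05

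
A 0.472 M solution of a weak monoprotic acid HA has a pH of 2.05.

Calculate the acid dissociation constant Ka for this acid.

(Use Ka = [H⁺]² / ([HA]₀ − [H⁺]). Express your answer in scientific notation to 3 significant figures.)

[H⁺] = 10^(−pH) = 10^(−2.05) = 8.913e-03 M. For HA ⇌ H⁺ + A⁻, Ka = [H⁺][A⁻]/[HA] = [H⁺]² / ([HA]₀ − [H⁺]) = (8.913e-03)² / (0.472 − 8.913e-03) = 1.72e-04.

K_a = 1.72e-04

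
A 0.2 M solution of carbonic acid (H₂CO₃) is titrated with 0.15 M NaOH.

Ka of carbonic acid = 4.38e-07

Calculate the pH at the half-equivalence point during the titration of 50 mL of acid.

At half-equivalence [HA] = [A⁻], so Henderson-Hasselbalch gives pH = pKa = -log(4.38e-07) = 6.36.

pH = pKa = 6.36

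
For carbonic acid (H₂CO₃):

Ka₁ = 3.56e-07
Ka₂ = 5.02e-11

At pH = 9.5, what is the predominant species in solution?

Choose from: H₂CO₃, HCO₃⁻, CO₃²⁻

pKa₁ = 6.45, pKa₂ = 10.30. For a polyprotic acid the predominant species crosses at each pKa: below pKa_n the protonated form dominates, above it the deprotonated form does. At pH = 9.5, the predominant species is HCO₃⁻.

HCO₃⁻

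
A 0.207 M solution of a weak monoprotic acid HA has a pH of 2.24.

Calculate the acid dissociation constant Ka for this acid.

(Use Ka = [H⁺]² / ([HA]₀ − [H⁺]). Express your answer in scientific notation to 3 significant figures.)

[H⁺] = 10^(−pH) = 10^(−2.24) = 5.754e-03 M. For HA ⇌ H⁺ + A⁻, Ka = [H⁺][A⁻]/[HA] = [H⁺]² / ([HA]₀ − [H⁺]) = (5.754e-03)² / (0.207 − 5.754e-03) = 1.65e-04.

K_a = 1.65e-04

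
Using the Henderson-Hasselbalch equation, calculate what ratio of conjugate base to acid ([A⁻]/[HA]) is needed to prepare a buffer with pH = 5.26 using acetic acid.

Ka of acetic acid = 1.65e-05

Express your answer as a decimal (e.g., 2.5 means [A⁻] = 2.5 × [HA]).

pKa = -log(1.65e-05) = 4.7825. pH = pKa + log([A⁻]/[HA]), so log([A⁻]/[HA]) = pH − pKa = 5.26 − 4.7825 = 0.4775. [A⁻]/[HA] = 10^(0.4775) = 3.00

[A⁻]/[HA] = 3.00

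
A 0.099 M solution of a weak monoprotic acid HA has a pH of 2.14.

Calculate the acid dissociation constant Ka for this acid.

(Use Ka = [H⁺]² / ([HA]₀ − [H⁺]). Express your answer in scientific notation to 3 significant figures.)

[H⁺] = 10^(−pH) = 10^(−2.14) = 7.244e-03 M. For HA ⇌ H⁺ + A⁻, Ka = [H⁺][A⁻]/[HA] = [H⁺]² / ([HA]₀ − [H⁺]) = (7.244e-03)² / (0.099 − 7.244e-03) = 5.72e-04.

K_a = 5.72e-04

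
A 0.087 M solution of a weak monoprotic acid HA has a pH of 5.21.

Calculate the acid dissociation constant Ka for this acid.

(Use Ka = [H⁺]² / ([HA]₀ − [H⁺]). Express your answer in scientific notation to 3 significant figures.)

[H⁺] = 10^(−pH) = 10^(−5.21) = 6.166e-06 M. For HA ⇌ H⁺ + A⁻, Ka = [H⁺][A⁻]/[HA] = [H⁺]² / ([HA]₀ − [H⁺]) = (6.166e-06)² / (0.087 − 6.166e-06) = 4.37e-10.

K_a = 4.37e-10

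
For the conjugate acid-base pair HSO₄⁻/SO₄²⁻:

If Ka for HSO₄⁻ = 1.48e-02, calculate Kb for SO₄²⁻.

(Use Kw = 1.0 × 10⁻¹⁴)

For a conjugate pair Ka × Kb = Kw, so Kb = Kw/Ka = 1.0 × 10⁻¹⁴ / 1.48e-02 = 6.76e-13.

K_b = 6.76e-13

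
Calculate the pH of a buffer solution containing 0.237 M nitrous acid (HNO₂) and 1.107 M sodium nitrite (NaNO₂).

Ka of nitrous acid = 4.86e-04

pKa = -log(4.86e-04) = 3.31. pH = pKa + log([A⁻]/[HA]) = 3.31 + log(1.107/0.237)

pH = 3.98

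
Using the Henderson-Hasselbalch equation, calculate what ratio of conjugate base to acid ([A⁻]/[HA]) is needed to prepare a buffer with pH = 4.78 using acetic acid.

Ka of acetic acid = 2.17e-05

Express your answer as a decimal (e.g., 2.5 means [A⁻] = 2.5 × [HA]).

pKa = -log(2.17e-05) = 4.6635. pH = pKa + log([A⁻]/[HA]), so log([A⁻]/[HA]) = pH − pKa = 4.78 − 4.6635 = 0.1165. [A⁻]/[HA] = 10^(0.1165) = 1.31

[A⁻]/[HA] = 1.31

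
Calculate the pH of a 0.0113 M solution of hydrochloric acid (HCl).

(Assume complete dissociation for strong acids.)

[H⁺] = 0.0113 M for strong acid. pH = -log[H⁺] = -log(0.0113)

pH = 1.95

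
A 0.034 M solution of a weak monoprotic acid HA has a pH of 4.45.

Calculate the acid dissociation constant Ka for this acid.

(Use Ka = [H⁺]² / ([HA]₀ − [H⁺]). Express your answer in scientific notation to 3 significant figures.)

[H⁺] = 10^(−pH) = 10^(−4.45) = 3.548e-05 M. For HA ⇌ H⁺ + A⁻, Ka = [H⁺][A⁻]/[HA] = [H⁺]² / ([HA]₀ − [H⁺]) = (3.548e-05)² / (0.034 − 3.548e-05) = 3.71e-08.

K_a = 3.71e-08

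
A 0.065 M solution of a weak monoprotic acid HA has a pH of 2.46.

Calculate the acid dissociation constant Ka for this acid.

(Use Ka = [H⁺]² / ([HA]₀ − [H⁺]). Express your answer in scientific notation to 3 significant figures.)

[H⁺] = 10^(−pH) = 10^(−2.46) = 3.467e-03 M. For HA ⇌ H⁺ + A⁻, Ka = [H⁺][A⁻]/[HA] = [H⁺]² / ([HA]₀ − [H⁺]) = (3.467e-03)² / (0.065 − 3.467e-03) = 1.95e-04.

K_a = 1.95e-04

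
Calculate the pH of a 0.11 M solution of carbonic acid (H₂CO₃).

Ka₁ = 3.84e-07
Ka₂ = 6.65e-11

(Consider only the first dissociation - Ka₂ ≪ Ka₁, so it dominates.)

First dissociation dominates. From Ka₁ = [H⁺][HA⁻]/[H₂A], x² + Ka₁·x − Ka₁·C = 0 with C = 0.11 M and Ka₁ = 3.84e-07. Solving: [H⁺] = (−Ka₁ + √(Ka₁² + 4·Ka₁·C)) / 2 = 2.0533e-04 M. pH = -log(2.0533e-04) = 3.69.

pH = 3.69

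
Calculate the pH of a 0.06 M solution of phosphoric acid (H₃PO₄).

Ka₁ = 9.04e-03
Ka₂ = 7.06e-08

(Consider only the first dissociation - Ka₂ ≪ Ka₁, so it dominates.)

First dissociation dominates. From Ka₁ = [H⁺][HA⁻]/[H₂A], x² + Ka₁·x − Ka₁·C = 0 with C = 0.06 M and Ka₁ = 9.04e-03. Solving: [H⁺] = (−Ka₁ + √(Ka₁² + 4·Ka₁·C)) / 2 = 1.9204e-02 M. pH = -log(1.9204e-02) = 1.72.

pH = 1.72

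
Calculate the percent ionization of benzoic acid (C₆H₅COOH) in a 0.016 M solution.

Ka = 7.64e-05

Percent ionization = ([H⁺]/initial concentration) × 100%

Using Ka equilibrium: x² + Ka×x - Ka×C = 0. Solving: [H⁺] = 1.0681e-03. Percent = (1.0681e-03/0.016) × 100

Percent ionization = 6.68%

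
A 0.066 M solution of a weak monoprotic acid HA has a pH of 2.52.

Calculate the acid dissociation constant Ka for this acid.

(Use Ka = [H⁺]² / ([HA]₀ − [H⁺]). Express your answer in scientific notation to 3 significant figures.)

[H⁺] = 10^(−pH) = 10^(−2.52) = 3.020e-03 M. For HA ⇌ H⁺ + A⁻, Ka = [H⁺][A⁻]/[HA] = [H⁺]² / ([HA]₀ − [H⁺]) = (3.020e-03)² / (0.066 − 3.020e-03) = 1.45e-04.

K_a = 1.45e-04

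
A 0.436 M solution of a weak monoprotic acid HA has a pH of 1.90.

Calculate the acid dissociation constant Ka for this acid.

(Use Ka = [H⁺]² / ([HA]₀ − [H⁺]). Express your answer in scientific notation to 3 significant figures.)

[H⁺] = 10^(−pH) = 10^(−1.90) = 1.259e-02 M. For HA ⇌ H⁺ + A⁻, Ka = [H⁺][A⁻]/[HA] = [H⁺]² / ([HA]₀ − [H⁺]) = (1.259e-02)² / (0.436 − 1.259e-02) = 3.74e-04.

K_a = 3.74e-04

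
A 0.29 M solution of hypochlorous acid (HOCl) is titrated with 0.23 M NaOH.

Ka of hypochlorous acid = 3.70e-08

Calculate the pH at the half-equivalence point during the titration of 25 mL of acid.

At half-equivalence [HA] = [A⁻], so Henderson-Hasselbalch gives pH = pKa = -log(3.70e-08) = 7.43.

pH = pKa = 7.43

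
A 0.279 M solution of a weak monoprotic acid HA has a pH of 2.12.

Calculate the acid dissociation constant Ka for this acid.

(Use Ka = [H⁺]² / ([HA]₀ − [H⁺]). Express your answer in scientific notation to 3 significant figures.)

[H⁺] = 10^(−pH) = 10^(−2.12) = 7.586e-03 M. For HA ⇌ H⁺ + A⁻, Ka = [H⁺][A⁻]/[HA] = [H⁺]² / ([HA]₀ − [H⁺]) = (7.586e-03)² / (0.279 − 7.586e-03) = 2.12e-04.

K_a = 2.12e-04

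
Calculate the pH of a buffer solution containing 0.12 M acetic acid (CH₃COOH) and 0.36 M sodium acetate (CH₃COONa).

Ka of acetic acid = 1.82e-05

pKa = -log(1.82e-05) = 4.74. pH = pKa + log([A⁻]/[HA]) = 4.74 + log(0.36/0.12)

pH = 5.22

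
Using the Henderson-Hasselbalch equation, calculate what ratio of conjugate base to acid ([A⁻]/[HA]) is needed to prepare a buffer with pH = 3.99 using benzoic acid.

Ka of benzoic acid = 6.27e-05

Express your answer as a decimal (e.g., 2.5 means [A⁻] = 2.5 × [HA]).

pKa = -log(6.27e-05) = 4.2027. pH = pKa + log([A⁻]/[HA]), so log([A⁻]/[HA]) = pH − pKa = 3.99 − 4.2027 = -0.2127. [A⁻]/[HA] = 10^(-0.2127) = 0.613

[A⁻]/[HA] = 0.613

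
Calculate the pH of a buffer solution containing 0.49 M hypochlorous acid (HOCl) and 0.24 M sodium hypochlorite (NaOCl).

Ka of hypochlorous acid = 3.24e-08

pKa = -log(3.24e-08) = 7.49. pH = pKa + log([A⁻]/[HA]) = 7.49 + log(0.24/0.49)

pH = 7.18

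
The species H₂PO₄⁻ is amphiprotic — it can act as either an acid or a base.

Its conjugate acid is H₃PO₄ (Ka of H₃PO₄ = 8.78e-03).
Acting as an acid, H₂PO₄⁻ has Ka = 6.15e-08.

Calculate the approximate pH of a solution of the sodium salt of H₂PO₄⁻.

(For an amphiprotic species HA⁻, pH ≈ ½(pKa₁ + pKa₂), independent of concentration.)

pKa₁ = -log(8.78e-03) = 2.06; pKa₂ = -log(6.15e-08) = 7.21. For an amphiprotic species, pH ≈ ½(pKa₁ + pKa₂) = ½(2.06 + 7.21) = 4.63.

pH = 4.63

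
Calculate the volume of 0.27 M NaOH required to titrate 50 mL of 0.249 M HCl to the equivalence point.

At equivalence: moles acid = moles base. moles HCl = 0.249 × 50/1000 = 0.01245 mol. V_base = moles / 0.27 × 1000 = 46.1 mL.

V_{base} = 46.1 mL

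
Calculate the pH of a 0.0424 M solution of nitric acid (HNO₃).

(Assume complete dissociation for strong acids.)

[H⁺] = 0.0424 M for strong acid. pH = -log[H⁺] = -log(0.0424)

pH = 1.37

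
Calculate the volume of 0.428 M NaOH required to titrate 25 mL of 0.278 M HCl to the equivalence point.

At equivalence: moles acid = moles base. moles HCl = 0.278 × 25/1000 = 0.00695 mol. V_base = moles / 0.428 × 1000 = 16.2 mL.

V_{base} = 16.2 mL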